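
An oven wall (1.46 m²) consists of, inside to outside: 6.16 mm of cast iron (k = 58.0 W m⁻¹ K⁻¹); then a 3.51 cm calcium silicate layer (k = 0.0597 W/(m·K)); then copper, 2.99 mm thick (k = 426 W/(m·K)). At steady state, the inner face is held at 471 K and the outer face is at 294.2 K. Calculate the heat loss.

Series thermal resistances, inner to outer:
  R_cast iron = L/(kA) = 0.00616/(58.0·1.46) = 7.274×10^-5 K/W
  R_calcium silicate = L/(kA) = 0.0351/(0.0597·1.46) = 0.4027 K/W
  R_copper = L/(kA) = 0.00299/(426·1.46) = 4.807×10^-6 K/W
ΣR = 7.274×10^-5 + 0.4027 + 4.807×10^-6 = 0.4028 K/W
Q = ΔT/ΣR = (471 K − 294.2 K)/0.4028 = 439 W

Q = 439 W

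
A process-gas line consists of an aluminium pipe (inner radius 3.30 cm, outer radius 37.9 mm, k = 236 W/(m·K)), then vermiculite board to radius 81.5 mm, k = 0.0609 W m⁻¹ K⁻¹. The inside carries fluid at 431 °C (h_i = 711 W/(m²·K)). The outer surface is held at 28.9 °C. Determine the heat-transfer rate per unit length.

Q' = 200 W/m

Series thermal resistances, inner to outer:
  R'_conv,in = 1/(2πr h) = 1/(2π·0.0330·711) = 0.006783 m·K/W
  R'_aluminium = ln(0.0379/0.0330)/(2πk) = 0.1384/(2π·236) = 9.336×10^-5 m·K/W
  R'_vermiculite board = ln(0.0815/0.0379)/(2πk) = 0.7657/(2π·0.0609) = 2.001 m·K/W
ΣR = 0.006783 + 9.336×10^-5 + 2.001 = 2.008 m·K/W
Q' = ΔT/ΣR = (431 °C − 28.9 °C)/2.008 = 200 W/m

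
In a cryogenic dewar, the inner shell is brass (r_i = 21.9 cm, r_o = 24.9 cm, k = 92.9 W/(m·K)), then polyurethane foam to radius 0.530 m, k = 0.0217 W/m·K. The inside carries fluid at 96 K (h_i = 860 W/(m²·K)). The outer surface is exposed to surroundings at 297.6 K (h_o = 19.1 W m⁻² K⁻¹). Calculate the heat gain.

Series thermal resistances, inner to outer:
  R_conv,in = 1/(4πr²h) = 1/(4π·0.219²·860) = 0.001929 K/W
  R_brass = (1/0.219 − 1/0.249)/(4πk) = 0.5501/(4π·92.9) = 4.713×10^-4 K/W
  R_polyurethane foam = (1/0.249 − 1/0.530)/(4πk) = 2.129/(4π·0.0217) = 7.808 K/W
  R_conv,out = 1/(4πr²h) = 1/(4π·0.530²·19.1) = 0.01483 K/W
ΣR = 0.001929 + 4.713×10^-4 + 7.808 + 0.01483 = 7.825 K/W
Q = ΔT/ΣR = (96 K − 297.6 K)/7.825 = -25.8 W
(Negative Q ⇒ heat flows inward; heat gain = 25.8 W.)

Q = 25.8 W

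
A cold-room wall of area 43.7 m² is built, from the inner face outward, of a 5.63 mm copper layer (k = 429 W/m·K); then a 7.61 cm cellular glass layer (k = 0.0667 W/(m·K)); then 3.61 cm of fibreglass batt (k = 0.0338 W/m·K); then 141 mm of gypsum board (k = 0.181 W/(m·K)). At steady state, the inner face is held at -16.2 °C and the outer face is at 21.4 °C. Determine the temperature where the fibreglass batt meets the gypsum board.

T = 11.6 °C

Treat each layer as a resistance in series:
  R_copper = L/(kA) = 0.00563/(429·43.7) = 3.003×10^-7 K/W
  R_cellular glass = L/(kA) = 0.0761/(0.0667·43.7) = 0.02611 K/W
  R_fibreglass batt = L/(kA) = 0.0361/(0.0338·43.7) = 0.02444 K/W
  R_gypsum board = L/(kA) = 0.141/(0.181·43.7) = 0.01783 K/W
ΣR = 3.003×10^-7 + 0.02611 + 0.02444 + 0.01783 = 0.06838 K/W
Q = ΔT/ΣR = (-16.2 °C − 21.4 °C)/0.06838 = -549.9 W
From the inner boundary to the fibreglass batt/gypsum board interface, ΣR_partial = 0.05055 K/W.
T_interface = T_in − Q·ΣR_partial = -16.2 °C − (-549.9)(0.05055) = 11.6 °C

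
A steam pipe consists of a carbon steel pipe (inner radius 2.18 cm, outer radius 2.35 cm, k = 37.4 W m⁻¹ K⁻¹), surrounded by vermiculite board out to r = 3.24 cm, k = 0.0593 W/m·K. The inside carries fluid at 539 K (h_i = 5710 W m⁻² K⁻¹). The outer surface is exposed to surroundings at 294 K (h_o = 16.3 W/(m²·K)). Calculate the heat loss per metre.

Treat each layer as a resistance in series:
  R'_conv,in = 1/(2πr h) = 1/(2π·0.0218·5710) = 0.001279 m·K/W
  R'_carbon steel = ln(0.0235/0.0218)/(2πk) = 0.07509/(2π·37.4) = 3.195×10^-4 m·K/W
  R'_vermiculite board = ln(0.0324/0.0235)/(2πk) = 0.3212/(2π·0.0593) = 0.8620 m·K/W
  R'_conv,out = 1/(2πr h) = 1/(2π·0.0324·16.3) = 0.3014 m·K/W
ΣR = 0.001279 + 3.195×10^-4 + 0.8620 + 0.3014 = 1.165 m·K/W
Q' = ΔT/ΣR = (539 K − 294 K)/1.165 = 210 W/m

Q' = 210 W/m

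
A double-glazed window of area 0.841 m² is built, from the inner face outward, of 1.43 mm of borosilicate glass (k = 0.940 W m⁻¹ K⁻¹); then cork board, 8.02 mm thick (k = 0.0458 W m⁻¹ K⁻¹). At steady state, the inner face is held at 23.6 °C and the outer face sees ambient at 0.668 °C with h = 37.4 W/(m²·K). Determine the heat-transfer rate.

Q = 94.8 W

Series thermal resistances, inner to outer:
  R_borosilicate glass = L/(kA) = 0.00143/(0.940·0.841) = 0.001809 K/W
  R_cork board = L/(kA) = 0.00802/(0.0458·0.841) = 0.2082 K/W
  R_conv,out = 1/(hA) = 1/(37.4·0.841) = 0.03179 K/W
ΣR = 0.001809 + 0.2082 + 0.03179 = 0.2418 K/W
Q = ΔT/ΣR = (23.6 °C − 0.668 °C)/0.2418 = 94.8 W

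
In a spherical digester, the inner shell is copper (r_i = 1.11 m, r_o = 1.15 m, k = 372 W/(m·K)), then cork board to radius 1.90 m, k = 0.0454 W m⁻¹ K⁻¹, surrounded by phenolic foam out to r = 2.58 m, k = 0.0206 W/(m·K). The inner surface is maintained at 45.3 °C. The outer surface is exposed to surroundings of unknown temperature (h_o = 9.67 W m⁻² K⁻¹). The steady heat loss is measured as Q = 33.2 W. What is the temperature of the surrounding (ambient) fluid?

T_out = 7.49 °C

Series resistances:
  R_copper = (1/1.11 − 1/1.15)/(4πk) = 0.03134/(4π·372) = 6.703×10^-6 K/W
  R_cork board = (1/1.15 − 1/1.90)/(4πk) = 0.3432/(4π·0.0454) = 0.6017 K/W
  R_phenolic foam = (1/1.90 − 1/2.58)/(4πk) = 0.1387/(4π·0.0206) = 0.5359 K/W
  R_conv,out = 1/(4πr²h) = 1/(4π·2.58²·9.67) = 0.001236 K/W
ΣR = 1.139 K/W
ΔT = Q·ΣR = 33.2 × 1.139 = 37.81 K
Heat flows outward, so T_out = T_in − ΔT = 45.3 − 37.81 = 7.49 °C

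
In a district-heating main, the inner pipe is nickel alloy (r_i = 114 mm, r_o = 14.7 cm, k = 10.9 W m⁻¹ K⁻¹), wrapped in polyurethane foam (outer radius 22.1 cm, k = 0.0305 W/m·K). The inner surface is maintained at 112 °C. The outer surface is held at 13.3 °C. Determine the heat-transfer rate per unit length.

Q' = 46.3 W/m

Series thermal resistances, inner to outer:
  R'_nickel alloy = ln(0.147/0.114)/(2πk) = 0.2542/(2π·10.9) = 0.003712 m·K/W
  R'_polyurethane foam = ln(0.221/0.147)/(2πk) = 0.4077/(2π·0.0305) = 2.128 m·K/W
ΣR = 0.003712 + 2.128 = 2.132 m·K/W
Q' = ΔT/ΣR = (112 °C − 13.3 °C)/2.132 = 46.3 W/m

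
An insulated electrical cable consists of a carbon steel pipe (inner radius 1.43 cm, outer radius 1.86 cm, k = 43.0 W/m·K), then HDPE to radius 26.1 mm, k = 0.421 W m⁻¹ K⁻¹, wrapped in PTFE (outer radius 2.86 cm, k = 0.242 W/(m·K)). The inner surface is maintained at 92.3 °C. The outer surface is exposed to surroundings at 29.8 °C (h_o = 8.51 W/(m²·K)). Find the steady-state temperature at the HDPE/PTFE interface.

T = 82.7 °C

Series thermal resistances, inner to outer:
  R'_carbon steel = ln(0.0186/0.0143)/(2πk) = 0.2629/(2π·43.0) = 9.731×10^-4 m·K/W
  R'_HDPE = ln(0.0261/0.0186)/(2πk) = 0.3388/(2π·0.421) = 0.1281 m·K/W
  R'_PTFE = ln(0.0286/0.0261)/(2πk) = 0.09147/(2π·0.242) = 0.06016 m·K/W
  R'_conv,out = 1/(2πr h) = 1/(2π·0.0286·8.51) = 0.6539 m·K/W
ΣR = 9.731×10^-4 + 0.1281 + 0.06016 + 0.6539 = 0.8431 m·K/W
Q' = ΔT/ΣR = (92.3 °C − 29.8 °C)/0.8431 = 74.13 W/m
From the inner boundary to the HDPE/PTFE interface, ΣR_partial = 0.1291 m·K/W.
T_interface = T_in − Q'·ΣR_partial = 92.3 °C − (74.13)(0.1291) = 82.7 °C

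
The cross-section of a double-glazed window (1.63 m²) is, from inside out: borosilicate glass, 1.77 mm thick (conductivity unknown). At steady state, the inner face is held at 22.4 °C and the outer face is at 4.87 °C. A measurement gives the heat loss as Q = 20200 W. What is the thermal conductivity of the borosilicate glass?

k = 1.25 W/m·K

ΣR = ΔT/Q = |22.4 − 4.87|/20200 = 8.678×10^-4 K/W
L/(kA) = 8.678×10^-4 ⇒ k = 0.00177/(8.678×10^-4·1.63) = 1.25 W/m·K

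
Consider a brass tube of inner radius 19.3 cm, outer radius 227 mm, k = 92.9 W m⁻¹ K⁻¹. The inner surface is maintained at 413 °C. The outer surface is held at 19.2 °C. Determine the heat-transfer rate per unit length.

Q' = 2πk·ΔT/ln(r₂/r₁) = 2π × 92.9 × 393.8 / ln(0.227/0.193) = 1.42×10^6 W/m

Q' = 1.42×10^6 W/m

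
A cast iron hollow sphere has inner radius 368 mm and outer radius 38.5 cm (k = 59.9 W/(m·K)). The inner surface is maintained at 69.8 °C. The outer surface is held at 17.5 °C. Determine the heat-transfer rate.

Q = 4πk·ΔT/(1/r₁ − 1/r₂) = 4π × 59.9 × 52.3 / (1/0.368 − 1/0.385) = 3.28×10^5 W

Q = 3.28×10^5 W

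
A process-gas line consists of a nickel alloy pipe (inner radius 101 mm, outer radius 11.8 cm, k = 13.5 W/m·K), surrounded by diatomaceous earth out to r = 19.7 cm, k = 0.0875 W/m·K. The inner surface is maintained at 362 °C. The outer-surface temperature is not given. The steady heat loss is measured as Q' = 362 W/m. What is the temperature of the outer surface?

T_out = 23.9 °C

Sum the resistances:
  R'_nickel alloy = ln(0.118/0.101)/(2πk) = 0.1556/(2π·13.5) = 0.001834 m·K/W
  R'_diatomaceous earth = ln(0.197/0.118)/(2πk) = 0.5125/(2π·0.0875) = 0.9322 m·K/W
ΣR = 0.9341 m·K/W
ΔT = Q'·ΣR = 362 × 0.9341 = 338.1 K
Heat flows outward, so T_out = T_in − ΔT = 362 − 338.1 = 23.9 °C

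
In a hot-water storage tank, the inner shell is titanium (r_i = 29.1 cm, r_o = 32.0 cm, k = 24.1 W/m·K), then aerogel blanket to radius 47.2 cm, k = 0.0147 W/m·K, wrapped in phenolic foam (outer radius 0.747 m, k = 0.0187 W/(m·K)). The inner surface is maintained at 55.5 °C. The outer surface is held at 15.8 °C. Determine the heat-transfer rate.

Series thermal resistances, inner to outer:
  R_titanium = (1/0.291 − 1/0.320)/(4πk) = 0.3114/(4π·24.1) = 0.001028 K/W
  R_aerogel blanket = (1/0.320 − 1/0.472)/(4πk) = 1.006/(4π·0.0147) = 5.448 K/W
  R_phenolic foam = (1/0.472 − 1/0.747)/(4πk) = 0.7800/(4π·0.0187) = 3.319 K/W
ΣR = 0.001028 + 5.448 + 3.319 = 8.768 K/W
Q = ΔT/ΣR = (55.5 °C − 15.8 °C)/8.768 = 4.53 W

Q = 4.53 W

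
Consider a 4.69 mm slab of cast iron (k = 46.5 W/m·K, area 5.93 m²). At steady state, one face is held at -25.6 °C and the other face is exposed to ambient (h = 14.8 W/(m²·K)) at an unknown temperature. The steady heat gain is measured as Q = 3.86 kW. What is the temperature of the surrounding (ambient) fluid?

T_out = 18.4 °C

Sum the resistances:
  R_cast iron = L/(kA) = 0.00469/(46.5·5.93) = 1.701×10^-5 K/W
  R_conv,out = 1/(hA) = 1/(14.8·5.93) = 0.01139 K/W
ΣR = 0.01141 K/W
ΔT = Q·ΣR = 3860 × 0.01141 = 44.04 K
Heat flows inward, so T_out = T_in + ΔT = -25.6 + 44.04 = 18.4 °C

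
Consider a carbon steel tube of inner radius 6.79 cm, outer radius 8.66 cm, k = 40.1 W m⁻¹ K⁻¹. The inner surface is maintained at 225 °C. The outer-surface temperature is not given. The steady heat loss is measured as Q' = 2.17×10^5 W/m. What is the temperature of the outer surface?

Series resistances:
  R'_carbon steel = ln(0.0866/0.0679)/(2πk) = 0.2433/(2π·40.1) = 9.655×10^-4 m·K/W
ΣR = 9.655×10^-4 m·K/W
ΔT = Q'·ΣR = 2.17×10^5 × 9.655×10^-4 = 209.5 K
Heat flows outward, so T_out = T_in − ΔT = 225 − 209.5 = 15.5 °C

T_out = 15.5 °C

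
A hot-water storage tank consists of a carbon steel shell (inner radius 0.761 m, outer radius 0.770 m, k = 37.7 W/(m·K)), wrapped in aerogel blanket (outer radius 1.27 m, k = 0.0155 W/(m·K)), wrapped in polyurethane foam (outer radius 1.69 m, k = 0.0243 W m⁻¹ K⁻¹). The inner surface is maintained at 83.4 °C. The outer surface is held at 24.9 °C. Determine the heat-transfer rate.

Treat each layer as a resistance in series:
  R_carbon steel = (1/0.761 − 1/0.770)/(4πk) = 0.01536/(4π·37.7) = 3.242×10^-5 K/W
  R_aerogel blanket = (1/0.770 − 1/1.27)/(4πk) = 0.5113/(4π·0.0155) = 2.625 K/W
  R_polyurethane foam = (1/1.27 − 1/1.69)/(4πk) = 0.1957/(4π·0.0243) = 0.6408 K/W
ΣR = 3.242×10^-5 + 2.625 + 0.6408 = 3.266 K/W
Q = ΔT/ΣR = (83.4 °C − 24.9 °C)/3.266 = 17.9 W

Q = 17.9 W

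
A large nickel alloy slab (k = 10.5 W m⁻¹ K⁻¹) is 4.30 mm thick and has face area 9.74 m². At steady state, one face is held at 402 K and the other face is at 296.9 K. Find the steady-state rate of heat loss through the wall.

Q = 2500 kW

Q = kA·ΔT/L = 10.5 × 9.74 × |402 K − 296.9 K| / 0.00430 = 2.50×10^6 W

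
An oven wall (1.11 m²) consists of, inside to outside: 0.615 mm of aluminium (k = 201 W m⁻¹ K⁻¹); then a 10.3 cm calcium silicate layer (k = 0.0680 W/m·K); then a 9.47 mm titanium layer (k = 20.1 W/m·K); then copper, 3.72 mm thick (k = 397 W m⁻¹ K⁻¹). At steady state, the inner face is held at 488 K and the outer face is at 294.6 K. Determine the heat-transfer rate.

Resistance network (inner→outer):
  R_aluminium = L/(kA) = 6.15×10^-4/(201·1.11) = 2.756×10^-6 K/W
  R_calcium silicate = L/(kA) = 0.103/(0.0680·1.11) = 1.365 K/W
  R_titanium = L/(kA) = 0.00947/(20.1·1.11) = 4.245×10^-4 K/W
  R_copper = L/(kA) = 0.00372/(397·1.11) = 8.442×10^-6 K/W
ΣR = 2.756×10^-6 + 1.365 + 4.245×10^-4 + 8.442×10^-6 = 1.365 K/W
Q = ΔT/ΣR = (488 K − 294.6 K)/1.365 = 142 W

Q = 142 W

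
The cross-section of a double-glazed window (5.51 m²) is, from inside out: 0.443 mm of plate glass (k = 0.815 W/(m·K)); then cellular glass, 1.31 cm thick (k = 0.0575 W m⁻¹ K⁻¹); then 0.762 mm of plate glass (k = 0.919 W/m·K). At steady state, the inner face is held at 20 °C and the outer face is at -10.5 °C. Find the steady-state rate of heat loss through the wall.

Treat each layer as a resistance in series:
  R_plate glass = L/(kA) = 4.43×10^-4/(0.815·5.51) = 9.865×10^-5 K/W
  R_cellular glass = L/(kA) = 0.0131/(0.0575·5.51) = 0.04135 K/W
  R_plate glass = L/(kA) = 7.62×10^-4/(0.919·5.51) = 1.505×10^-4 K/W
ΣR = 9.865×10^-5 + 0.04135 + 1.505×10^-4 = 0.04160 K/W
Q = ΔT/ΣR = (20 °C − -10.5 °C)/0.04160 = 733 W

Q = 733 W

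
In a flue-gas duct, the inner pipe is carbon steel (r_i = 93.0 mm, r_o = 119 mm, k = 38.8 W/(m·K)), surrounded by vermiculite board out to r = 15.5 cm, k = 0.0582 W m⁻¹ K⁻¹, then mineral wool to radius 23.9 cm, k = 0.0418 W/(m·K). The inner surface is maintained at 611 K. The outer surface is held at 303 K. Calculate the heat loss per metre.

Q' = 130 W/m

Resistance network (inner→outer):
  R'_carbon steel = ln(0.119/0.0930)/(2πk) = 0.2465/(2π·38.8) = 0.001011 m·K/W
  R'_vermiculite board = ln(0.155/0.119)/(2πk) = 0.2643/(2π·0.0582) = 0.7228 m·K/W
  R'_mineral wool = ln(0.239/0.155)/(2πk) = 0.4330/(2π·0.0418) = 1.649 m·K/W
ΣR = 0.001011 + 0.7228 + 1.649 = 2.373 m·K/W
Q' = ΔT/ΣR = (611 K − 303 K)/2.373 = 130 W/m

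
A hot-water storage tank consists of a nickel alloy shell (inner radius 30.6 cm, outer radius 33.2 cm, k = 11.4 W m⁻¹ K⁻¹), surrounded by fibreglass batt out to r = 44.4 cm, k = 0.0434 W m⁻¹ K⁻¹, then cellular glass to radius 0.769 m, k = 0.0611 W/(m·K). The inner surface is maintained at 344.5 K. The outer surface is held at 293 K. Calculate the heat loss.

Treat each layer as a resistance in series:
  R_nickel alloy = (1/0.306 − 1/0.332)/(4πk) = 0.2559/(4π·11.4) = 0.001786 K/W
  R_fibreglass batt = (1/0.332 − 1/0.444)/(4πk) = 0.7598/(4π·0.0434) = 1.393 K/W
  R_cellular glass = (1/0.444 − 1/0.769)/(4πk) = 0.9519/(4π·0.0611) = 1.240 K/W
ΣR = 0.001786 + 1.393 + 1.240 = 2.635 K/W
Q = ΔT/ΣR = (344.5 K − 293 K)/2.635 = 19.5 W

Q = 19.5 W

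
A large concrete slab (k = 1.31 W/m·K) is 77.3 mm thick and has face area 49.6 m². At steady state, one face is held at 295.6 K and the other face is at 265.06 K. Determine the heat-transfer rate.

Q = kA·ΔT/L = 1.31 × 49.6 × |295.6 K − 265.06 K| / 0.0773 = 25700 W

Q = 25700 W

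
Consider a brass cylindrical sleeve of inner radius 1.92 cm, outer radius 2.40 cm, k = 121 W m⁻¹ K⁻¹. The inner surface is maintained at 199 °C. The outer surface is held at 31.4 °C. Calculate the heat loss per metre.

Q' = 2πk·ΔT/ln(r₂/r₁) = 2π × 121 × 167.6 / ln(0.0240/0.0192) = 5.71×10^5 W/m

Q' = 571 kW/m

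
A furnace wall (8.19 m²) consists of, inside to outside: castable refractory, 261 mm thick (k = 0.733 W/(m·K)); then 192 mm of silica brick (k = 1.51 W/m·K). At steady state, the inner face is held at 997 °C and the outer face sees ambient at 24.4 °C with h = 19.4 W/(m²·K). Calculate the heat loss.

Treat each layer as a resistance in series:
  R_castable refractory = L/(kA) = 0.261/(0.733·8.19) = 0.04348 K/W
  R_silica brick = L/(kA) = 0.192/(1.51·8.19) = 0.01553 K/W
  R_conv,out = 1/(hA) = 1/(19.4·8.19) = 0.006294 K/W
ΣR = 0.04348 + 0.01553 + 0.006294 = 0.06530 K/W
Q = ΔT/ΣR = (997 °C − 24.4 °C)/0.06530 = 14900 W

Q = 14.9 kW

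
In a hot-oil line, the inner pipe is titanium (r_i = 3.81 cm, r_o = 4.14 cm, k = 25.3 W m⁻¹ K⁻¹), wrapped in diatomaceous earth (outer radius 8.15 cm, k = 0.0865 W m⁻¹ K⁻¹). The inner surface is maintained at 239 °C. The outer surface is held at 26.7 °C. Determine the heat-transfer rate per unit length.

Q' = 170 W/m

Resistance network (inner→outer):
  R'_titanium = ln(0.0414/0.0381)/(2πk) = 0.08307/(2π·25.3) = 5.225×10^-4 m·K/W
  R'_diatomaceous earth = ln(0.0815/0.0414)/(2πk) = 0.6773/(2π·0.0865) = 1.246 m·K/W
ΣR = 5.225×10^-4 + 1.246 = 1.247 m·K/W
Q' = ΔT/ΣR = (239 °C − 26.7 °C)/1.247 = 170 W/m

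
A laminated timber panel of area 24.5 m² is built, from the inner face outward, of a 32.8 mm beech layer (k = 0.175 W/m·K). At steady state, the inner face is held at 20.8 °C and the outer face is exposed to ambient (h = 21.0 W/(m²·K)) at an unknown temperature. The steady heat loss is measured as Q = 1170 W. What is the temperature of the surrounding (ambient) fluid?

T_out = 9.58 °C

Sum the resistances:
  R_beech = L/(kA) = 0.0328/(0.175·24.5) = 0.007650 K/W
  R_conv,out = 1/(hA) = 1/(21.0·24.5) = 0.001944 K/W
ΣR = 0.009594 K/W
ΔT = Q·ΣR = 1170 × 0.009594 = 11.22 K
Heat flows outward, so T_out = T_in − ΔT = 20.8 − 11.22 = 9.58 °C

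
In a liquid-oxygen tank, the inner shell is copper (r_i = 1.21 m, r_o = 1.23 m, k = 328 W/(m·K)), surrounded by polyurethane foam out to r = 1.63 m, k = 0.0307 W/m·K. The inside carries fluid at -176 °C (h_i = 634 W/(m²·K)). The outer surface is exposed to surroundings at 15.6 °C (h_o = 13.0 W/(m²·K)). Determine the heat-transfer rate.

Q = 369 W

Treat each layer as a resistance in series:
  R_conv,in = 1/(4πr²h) = 1/(4π·1.21²·634) = 8.573×10^-5 K/W
  R_copper = (1/1.21 − 1/1.23)/(4πk) = 0.01344/(4π·328) = 3.260×10^-6 K/W
  R_polyurethane foam = (1/1.23 − 1/1.63)/(4πk) = 0.1995/(4π·0.0307) = 0.5172 K/W
  R_conv,out = 1/(4πr²h) = 1/(4π·1.63²·13.0) = 0.002304 K/W
ΣR = 8.573×10^-5 + 3.260×10^-6 + 0.5172 + 0.002304 = 0.5196 K/W
Q = ΔT/ΣR = (-176 °C − 15.6 °C)/0.5196 = -369 W
(Negative Q ⇒ heat flows inward; heat gain = 369 W.)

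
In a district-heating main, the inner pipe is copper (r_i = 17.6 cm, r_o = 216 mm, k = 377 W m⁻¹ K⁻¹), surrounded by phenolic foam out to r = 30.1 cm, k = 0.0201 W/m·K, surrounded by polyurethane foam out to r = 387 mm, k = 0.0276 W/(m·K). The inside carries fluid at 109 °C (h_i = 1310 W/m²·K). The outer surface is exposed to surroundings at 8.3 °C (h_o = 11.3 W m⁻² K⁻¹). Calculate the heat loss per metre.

Q' = 24.5 W/m

Series thermal resistances, inner to outer:
  R'_conv,in = 1/(2πr h) = 1/(2π·0.176·1310) = 6.903×10^-4 m·K/W
  R'_copper = ln(0.216/0.176)/(2πk) = 0.2048/(2π·377) = 8.646×10^-5 m·K/W
  R'_phenolic foam = ln(0.301/0.216)/(2πk) = 0.3318/(2π·0.0201) = 2.627 m·K/W
  R'_polyurethane foam = ln(0.387/0.301)/(2πk) = 0.2513/(2π·0.0276) = 1.449 m·K/W
  R'_conv,out = 1/(2πr h) = 1/(2π·0.387·11.3) = 0.03639 m·K/W
ΣR = 6.903×10^-4 + 8.646×10^-5 + 2.627 + 1.449 + 0.03639 = 4.113 m·K/W
Q' = ΔT/ΣR = (109 °C − 8.3 °C)/4.113 = 24.5 W/m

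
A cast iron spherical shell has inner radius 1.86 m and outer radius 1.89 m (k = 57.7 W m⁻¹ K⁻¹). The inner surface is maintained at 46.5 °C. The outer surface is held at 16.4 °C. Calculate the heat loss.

Q = 2560 kW

Q = 4πk·ΔT/(1/r₁ − 1/r₂) = 4π × 57.7 × 30.1 / (1/1.86 − 1/1.89) = 2.56×10^6 W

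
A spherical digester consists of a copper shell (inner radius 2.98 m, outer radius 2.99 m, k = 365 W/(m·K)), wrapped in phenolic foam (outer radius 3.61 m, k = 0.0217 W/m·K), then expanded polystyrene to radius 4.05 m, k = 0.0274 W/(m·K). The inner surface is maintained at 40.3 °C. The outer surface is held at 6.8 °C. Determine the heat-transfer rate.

Q = 112 W

Treat each layer as a resistance in series:
  R_copper = (1/2.98 − 1/2.99)/(4πk) = 0.001122/(4π·365) = 2.447×10^-7 K/W
  R_phenolic foam = (1/2.99 − 1/3.61)/(4πk) = 0.05744/(4π·0.0217) = 0.2106 K/W
  R_expanded polystyrene = (1/3.61 − 1/4.05)/(4πk) = 0.03009/(4π·0.0274) = 0.08740 K/W
ΣR = 2.447×10^-7 + 0.2106 + 0.08740 = 0.2980 K/W
Q = ΔT/ΣR = (40.3 °C − 6.8 °C)/0.2980 = 112 W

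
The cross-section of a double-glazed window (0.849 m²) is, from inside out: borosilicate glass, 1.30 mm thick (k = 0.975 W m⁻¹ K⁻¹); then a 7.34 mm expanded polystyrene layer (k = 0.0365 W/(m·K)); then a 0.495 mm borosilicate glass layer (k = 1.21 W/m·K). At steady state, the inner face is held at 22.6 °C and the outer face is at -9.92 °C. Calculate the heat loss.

Resistance network (inner→outer):
  R_borosilicate glass = L/(kA) = 0.00130/(0.975·0.849) = 0.001570 K/W
  R_expanded polystyrene = L/(kA) = 0.00734/(0.0365·0.849) = 0.2369 K/W
  R_borosilicate glass = L/(kA) = 4.95×10^-4/(1.21·0.849) = 4.819×10^-4 K/W
ΣR = 0.001570 + 0.2369 + 4.819×10^-4 = 0.2390 K/W
Q = ΔT/ΣR = (22.6 °C − -9.92 °C)/0.2390 = 136 W

Q = 136 W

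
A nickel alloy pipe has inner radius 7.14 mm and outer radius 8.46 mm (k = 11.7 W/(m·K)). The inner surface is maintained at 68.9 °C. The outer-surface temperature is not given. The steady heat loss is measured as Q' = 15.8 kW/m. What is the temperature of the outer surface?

T_out = 32.4 °C

Sum the resistances:
  R'_nickel alloy = ln(0.00846/0.00714)/(2πk) = 0.1696/(2π·11.7) = 0.002308 m·K/W
ΣR = 0.002308 m·K/W
ΔT = Q'·ΣR = 15800 × 0.002308 = 36.47 K
Heat flows outward, so T_out = T_in − ΔT = 68.9 − 36.47 = 32.4 °C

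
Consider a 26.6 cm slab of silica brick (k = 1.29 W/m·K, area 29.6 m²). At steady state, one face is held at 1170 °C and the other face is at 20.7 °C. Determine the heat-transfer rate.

Q = kA·ΔT/L = 1.29 × 29.6 × |1170 °C − 20.7 °C| / 0.266 = 1.65×10^5 W

Q = 1.65×10^5 W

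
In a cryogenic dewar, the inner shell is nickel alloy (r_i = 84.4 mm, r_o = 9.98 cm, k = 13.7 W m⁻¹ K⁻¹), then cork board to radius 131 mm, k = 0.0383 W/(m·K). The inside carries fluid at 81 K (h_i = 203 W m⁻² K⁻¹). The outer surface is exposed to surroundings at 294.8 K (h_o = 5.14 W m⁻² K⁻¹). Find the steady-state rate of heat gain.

Q = 36.1 W

Resistance network (inner→outer):
  R_conv,in = 1/(4πr²h) = 1/(4π·0.0844²·203) = 0.05503 K/W
  R_nickel alloy = (1/0.0844 − 1/0.0998)/(4πk) = 1.828/(4π·13.7) = 0.01062 K/W
  R_cork board = (1/0.0998 − 1/0.131)/(4πk) = 2.386/(4π·0.0383) = 4.958 K/W
  R_conv,out = 1/(4πr²h) = 1/(4π·0.131²·5.14) = 0.9022 K/W
ΣR = 0.05503 + 0.01062 + 4.958 + 0.9022 = 5.926 K/W
Q = ΔT/ΣR = (81 K − 294.8 K)/5.926 = -36.1 W
(Negative Q ⇒ heat flows inward; heat gain = 36.1 W.)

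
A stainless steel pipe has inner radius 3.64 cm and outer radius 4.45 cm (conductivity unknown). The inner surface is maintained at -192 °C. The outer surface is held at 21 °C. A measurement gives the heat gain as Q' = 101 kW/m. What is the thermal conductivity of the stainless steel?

k = 15.2 W/m·K

ΣR = ΔT/Q' = |-192 − 21|/1.01×10^5 = 0.002109 m·K/W
ln(r₂/r₁)/(2πk) = 0.002109 ⇒ k = 0.2009/(2π·0.002109) = 15.2 W/m·K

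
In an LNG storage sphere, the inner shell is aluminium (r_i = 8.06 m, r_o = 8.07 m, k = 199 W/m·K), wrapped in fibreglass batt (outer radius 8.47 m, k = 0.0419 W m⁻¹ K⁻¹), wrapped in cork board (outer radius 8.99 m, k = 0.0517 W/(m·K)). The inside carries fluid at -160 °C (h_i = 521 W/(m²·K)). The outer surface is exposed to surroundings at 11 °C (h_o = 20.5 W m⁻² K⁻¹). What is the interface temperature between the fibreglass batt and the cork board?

Resistance network (inner→outer):
  R_conv,in = 1/(4πr²h) = 1/(4π·8.06²·521) = 2.351×10^-6 K/W
  R_aluminium = (1/8.06 − 1/8.07)/(4πk) = 1.537×10^-4/(4π·199) = 6.148×10^-8 K/W
  R_fibreglass batt = (1/8.07 − 1/8.47)/(4πk) = 0.005852/(4π·0.0419) = 0.01111 K/W
  R_cork board = (1/8.47 − 1/8.99)/(4πk) = 0.006829/(4π·0.0517) = 0.01051 K/W
  R_conv,out = 1/(4πr²h) = 1/(4π·8.99²·20.5) = 4.803×10^-5 K/W
ΣR = 2.351×10^-6 + 6.148×10^-8 + 0.01111 + 0.01051 + 4.803×10^-5 = 0.02167 K/W
Q = ΔT/ΣR = (-160 °C − 11 °C)/0.02167 = -7891 W
From the inner boundary to the fibreglass batt/cork board interface, ΣR_partial = 0.01111 K/W.
T_interface = T_in − Q·ΣR_partial = -160 °C − (-7891)(0.01111) = -72.3 °C

T = -72.3 °C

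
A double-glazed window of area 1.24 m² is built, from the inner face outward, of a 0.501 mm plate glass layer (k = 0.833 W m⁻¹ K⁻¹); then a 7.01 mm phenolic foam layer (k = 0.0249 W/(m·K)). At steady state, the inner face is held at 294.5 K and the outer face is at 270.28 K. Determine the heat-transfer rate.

Resistance network (inner→outer):
  R_plate glass = L/(kA) = 5.01×10^-4/(0.833·1.24) = 4.850×10^-4 K/W
  R_phenolic foam = L/(kA) = 0.00701/(0.0249·1.24) = 0.2270 K/W
ΣR = 4.850×10^-4 + 0.2270 = 0.2275 K/W
Q = ΔT/ΣR = (294.5 K − 270.28 K)/0.2275 = 106 W

Q = 106 W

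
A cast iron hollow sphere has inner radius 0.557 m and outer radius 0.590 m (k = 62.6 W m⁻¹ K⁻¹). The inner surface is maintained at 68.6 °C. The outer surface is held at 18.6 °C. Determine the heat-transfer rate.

Q = 392 kW

Q = 4πk·ΔT/(1/r₁ − 1/r₂) = 4π × 62.6 × 50 / (1/0.557 − 1/0.590) = 3.92×10^5 W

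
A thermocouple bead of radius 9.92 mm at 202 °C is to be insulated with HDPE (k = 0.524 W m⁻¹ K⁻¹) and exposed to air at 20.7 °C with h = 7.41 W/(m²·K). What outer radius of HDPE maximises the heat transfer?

r_cr = 14.1 cm

For a sphere, r_cr = 2k_ins/h = 2·0.524/7.41 = 0.141 m = 14.1 cm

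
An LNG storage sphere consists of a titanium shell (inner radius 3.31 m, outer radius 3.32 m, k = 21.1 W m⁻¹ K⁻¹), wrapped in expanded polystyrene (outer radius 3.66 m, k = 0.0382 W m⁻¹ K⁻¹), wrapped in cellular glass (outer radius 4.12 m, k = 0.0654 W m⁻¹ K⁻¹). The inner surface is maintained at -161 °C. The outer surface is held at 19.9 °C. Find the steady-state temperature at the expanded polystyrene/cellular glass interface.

T = -50.5 °C

Resistance network (inner→outer):
  R_titanium = (1/3.31 − 1/3.32)/(4πk) = 9.100×10^-4/(4π·21.1) = 3.432×10^-6 K/W
  R_expanded polystyrene = (1/3.32 − 1/3.66)/(4πk) = 0.02798/(4π·0.0382) = 0.05829 K/W
  R_cellular glass = (1/3.66 − 1/4.12)/(4πk) = 0.03051/(4π·0.0654) = 0.03712 K/W
ΣR = 3.432×10^-6 + 0.05829 + 0.03712 = 0.09541 K/W
Q = ΔT/ΣR = (-161 °C − 19.9 °C)/0.09541 = -1896 W
From the inner boundary to the expanded polystyrene/cellular glass interface, ΣR_partial = 0.05829 K/W.
T_interface = T_in − Q·ΣR_partial = -161 °C − (-1896)(0.05829) = -50.5 °C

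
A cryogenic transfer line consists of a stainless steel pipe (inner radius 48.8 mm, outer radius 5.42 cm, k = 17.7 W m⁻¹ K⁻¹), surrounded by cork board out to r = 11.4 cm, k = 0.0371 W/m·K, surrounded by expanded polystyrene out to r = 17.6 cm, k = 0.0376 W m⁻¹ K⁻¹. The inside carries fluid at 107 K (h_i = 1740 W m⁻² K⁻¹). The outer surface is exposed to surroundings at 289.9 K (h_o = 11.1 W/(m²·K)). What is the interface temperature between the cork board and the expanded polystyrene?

T = 221.2 K

Series thermal resistances, inner to outer:
  R'_conv,in = 1/(2πr h) = 1/(2π·0.0488·1740) = 0.001874 m·K/W
  R'_stainless steel = ln(0.0542/0.0488)/(2πk) = 0.1050/(2π·17.7) = 9.437×10^-4 m·K/W
  R'_cork board = ln(0.114/0.0542)/(2πk) = 0.7435/(2π·0.0371) = 3.190 m·K/W
  R'_expanded polystyrene = ln(0.176/0.114)/(2πk) = 0.4343/(2π·0.0376) = 1.838 m·K/W
  R'_conv,out = 1/(2πr h) = 1/(2π·0.176·11.1) = 0.08147 m·K/W
ΣR = 0.001874 + 9.437×10^-4 + 3.190 + 1.838 + 0.08147 = 5.112 m·K/W
Q' = ΔT/ΣR = (107 K − 289.9 K)/5.112 = -35.78 W/m
From the inner boundary to the cork board/expanded polystyrene interface, ΣR_partial = 3.193 m·K/W.
T_interface = T_in − Q'·ΣR_partial = 107 K − (-35.78)(3.193) = 221.2 K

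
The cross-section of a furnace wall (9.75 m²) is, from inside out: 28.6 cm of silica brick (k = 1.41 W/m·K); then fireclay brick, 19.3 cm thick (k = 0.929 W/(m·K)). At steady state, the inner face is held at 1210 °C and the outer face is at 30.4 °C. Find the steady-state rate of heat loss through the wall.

Q = 28.0 kW

Series thermal resistances, inner to outer:
  R_silica brick = L/(kA) = 0.286/(1.41·9.75) = 0.02080 K/W
  R_fireclay brick = L/(kA) = 0.193/(0.929·9.75) = 0.02131 K/W
ΣR = 0.02080 + 0.02131 = 0.04211 K/W
Q = ΔT/ΣR = (1210 °C − 30.4 °C)/0.04211 = 28000 W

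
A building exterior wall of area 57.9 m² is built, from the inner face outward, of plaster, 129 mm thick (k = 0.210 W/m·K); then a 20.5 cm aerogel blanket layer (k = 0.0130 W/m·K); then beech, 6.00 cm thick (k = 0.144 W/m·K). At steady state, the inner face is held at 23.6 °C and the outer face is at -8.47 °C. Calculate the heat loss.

Treat each layer as a resistance in series:
  R_plaster = L/(kA) = 0.129/(0.210·57.9) = 0.01061 K/W
  R_aerogel blanket = L/(kA) = 0.205/(0.0130·57.9) = 0.2724 K/W
  R_beech = L/(kA) = 0.0600/(0.144·57.9) = 0.007196 K/W
ΣR = 0.01061 + 0.2724 + 0.007196 = 0.2902 K/W
Q = ΔT/ΣR = (23.6 °C − -8.47 °C)/0.2902 = 111 W

Q = 111 W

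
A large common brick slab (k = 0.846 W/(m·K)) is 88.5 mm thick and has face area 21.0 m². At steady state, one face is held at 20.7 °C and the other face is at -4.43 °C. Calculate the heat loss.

Q = kA·ΔT/L = 0.846 × 21.0 × |20.7 °C − -4.43 °C| / 0.0885 = 5040 W

Q = 5.04 kW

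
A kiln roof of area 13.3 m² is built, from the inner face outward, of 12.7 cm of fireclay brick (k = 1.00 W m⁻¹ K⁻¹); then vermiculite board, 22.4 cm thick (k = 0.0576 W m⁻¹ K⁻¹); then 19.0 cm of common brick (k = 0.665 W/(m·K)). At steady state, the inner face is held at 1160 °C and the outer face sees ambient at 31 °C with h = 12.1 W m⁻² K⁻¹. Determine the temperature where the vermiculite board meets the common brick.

T = 126 °C

Treat each layer as a resistance in series:
  R_fireclay brick = L/(kA) = 0.127/(1.00·13.3) = 0.009549 K/W
  R_vermiculite board = L/(kA) = 0.224/(0.0576·13.3) = 0.2924 K/W
  R_common brick = L/(kA) = 0.190/(0.665·13.3) = 0.02148 K/W
  R_conv,out = 1/(hA) = 1/(12.1·13.3) = 0.006214 K/W
ΣR = 0.009549 + 0.2924 + 0.02148 + 0.006214 = 0.3296 K/W
Q = ΔT/ΣR = (1160 °C − 31 °C)/0.3296 = 3425 W
From the inner boundary to the vermiculite board/common brick interface, ΣR_partial = 0.3019 K/W.
T_interface = T_in − Q·ΣR_partial = 1160 °C − (3425)(0.3019) = 126 °C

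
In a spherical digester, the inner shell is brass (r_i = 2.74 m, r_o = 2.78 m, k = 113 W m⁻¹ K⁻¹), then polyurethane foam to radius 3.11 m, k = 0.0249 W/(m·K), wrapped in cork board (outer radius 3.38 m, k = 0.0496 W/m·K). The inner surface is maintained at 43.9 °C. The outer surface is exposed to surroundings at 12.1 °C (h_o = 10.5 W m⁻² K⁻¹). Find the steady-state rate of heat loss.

Q = 194 W

Series thermal resistances, inner to outer:
  R_brass = (1/2.74 − 1/2.78)/(4πk) = 0.005251/(4π·113) = 3.698×10^-6 K/W
  R_polyurethane foam = (1/2.78 − 1/3.11)/(4πk) = 0.03817/(4π·0.0249) = 0.1220 K/W
  R_cork board = (1/3.11 − 1/3.38)/(4πk) = 0.02569/(4π·0.0496) = 0.04121 K/W
  R_conv,out = 1/(4πr²h) = 1/(4π·3.38²·10.5) = 6.634×10^-4 K/W
ΣR = 3.698×10^-6 + 0.1220 + 0.04121 + 6.634×10^-4 = 0.1639 K/W
Q = ΔT/ΣR = (43.9 °C − 12.1 °C)/0.1639 = 194 W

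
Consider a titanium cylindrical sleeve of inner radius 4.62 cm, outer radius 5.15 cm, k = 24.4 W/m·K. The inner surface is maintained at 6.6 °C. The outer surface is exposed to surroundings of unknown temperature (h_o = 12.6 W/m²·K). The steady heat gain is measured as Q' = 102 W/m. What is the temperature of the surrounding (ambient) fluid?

Series resistances:
  R'_titanium = ln(0.0515/0.0462)/(2πk) = 0.1086/(2π·24.4) = 7.084×10^-4 m·K/W
  R'_conv,out = 1/(2πr h) = 1/(2π·0.0515·12.6) = 0.2453 m·K/W
ΣR = 0.2460 m·K/W
ΔT = Q'·ΣR = 102 × 0.2460 = 25.09 K
Heat flows inward, so T_out = T_in + ΔT = 6.6 + 25.09 = 31.7 °C

T_out = 31.7 °C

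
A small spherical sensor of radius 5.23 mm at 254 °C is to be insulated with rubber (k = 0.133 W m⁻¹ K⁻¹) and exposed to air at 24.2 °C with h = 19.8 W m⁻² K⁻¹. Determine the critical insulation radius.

For a sphere, r_cr = 2k_ins/h = 2·0.133/19.8 = 0.0134 m = 1.34 cm

r_cr = 1.34 cm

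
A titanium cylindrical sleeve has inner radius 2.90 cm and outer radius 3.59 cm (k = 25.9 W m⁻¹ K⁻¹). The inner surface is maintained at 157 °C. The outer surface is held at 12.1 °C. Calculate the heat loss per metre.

Q' = 1.10×10^5 W/m

Q' = 2πk·ΔT/ln(r₂/r₁) = 2π × 25.9 × 144.9 / ln(0.0359/0.0290) = 1.10×10^5 W/m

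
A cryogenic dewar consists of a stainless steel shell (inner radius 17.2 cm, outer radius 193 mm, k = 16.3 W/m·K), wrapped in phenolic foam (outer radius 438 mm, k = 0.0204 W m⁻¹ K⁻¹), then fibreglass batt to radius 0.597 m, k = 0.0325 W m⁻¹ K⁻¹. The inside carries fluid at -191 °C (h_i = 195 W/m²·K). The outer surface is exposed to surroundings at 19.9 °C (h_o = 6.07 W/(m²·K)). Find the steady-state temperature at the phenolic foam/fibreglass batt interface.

T = -5.1 °C

Treat each layer as a resistance in series:
  R_conv,in = 1/(4πr²h) = 1/(4π·0.172²·195) = 0.01379 K/W
  R_stainless steel = (1/0.172 − 1/0.193)/(4πk) = 0.6326/(4π·16.3) = 0.003088 K/W
  R_phenolic foam = (1/0.193 − 1/0.438)/(4πk) = 2.898/(4π·0.0204) = 11.31 K/W
  R_fibreglass batt = (1/0.438 − 1/0.597)/(4πk) = 0.6081/(4π·0.0325) = 1.489 K/W
  R_conv,out = 1/(4πr²h) = 1/(4π·0.597²·6.07) = 0.03678 K/W
ΣR = 0.01379 + 0.003088 + 11.31 + 1.489 + 0.03678 = 12.85 K/W
Q = ΔT/ΣR = (-191 °C − 19.9 °C)/12.85 = -16.41 W
From the inner boundary to the phenolic foam/fibreglass batt interface, ΣR_partial = 11.33 K/W.
T_interface = T_in − Q·ΣR_partial = -191 °C − (-16.41)(11.33) = -5.1 °C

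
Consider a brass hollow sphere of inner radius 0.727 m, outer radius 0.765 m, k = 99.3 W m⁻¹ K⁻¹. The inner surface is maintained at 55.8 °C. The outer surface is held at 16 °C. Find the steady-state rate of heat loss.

Q = 4πk·ΔT/(1/r₁ − 1/r₂) = 4π × 99.3 × 39.8 / (1/0.727 − 1/0.765) = 7.27×10^5 W

Q = 727 kW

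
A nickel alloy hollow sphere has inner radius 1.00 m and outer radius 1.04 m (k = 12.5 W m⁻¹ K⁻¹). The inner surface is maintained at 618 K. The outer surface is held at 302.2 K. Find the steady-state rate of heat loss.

Q = 1290 kW

Q = 4πk·ΔT/(1/r₁ − 1/r₂) = 4π × 12.5 × 315.8 / (1/1.00 − 1/1.04) = 1.29×10^6 W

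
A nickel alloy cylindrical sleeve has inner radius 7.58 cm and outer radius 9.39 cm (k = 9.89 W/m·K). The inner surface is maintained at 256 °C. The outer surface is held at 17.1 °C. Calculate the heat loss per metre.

Q' = 69300 W/m

Q' = 2πk·ΔT/ln(r₂/r₁) = 2π × 9.89 × 238.9 / ln(0.0939/0.0758) = 69300 W/m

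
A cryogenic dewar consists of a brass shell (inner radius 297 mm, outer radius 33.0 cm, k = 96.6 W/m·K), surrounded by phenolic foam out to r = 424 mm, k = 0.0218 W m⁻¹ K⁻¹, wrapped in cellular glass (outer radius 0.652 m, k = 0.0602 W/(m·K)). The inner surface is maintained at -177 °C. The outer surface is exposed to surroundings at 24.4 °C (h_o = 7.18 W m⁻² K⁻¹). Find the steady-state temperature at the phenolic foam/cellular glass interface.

Series thermal resistances, inner to outer:
  R_brass = (1/0.297 − 1/0.330)/(4πk) = 0.3367/(4π·96.6) = 2.774×10^-4 K/W
  R_phenolic foam = (1/0.330 − 1/0.424)/(4πk) = 0.6718/(4π·0.0218) = 2.452 K/W
  R_cellular glass = (1/0.424 − 1/0.652)/(4πk) = 0.8247/(4π·0.0602) = 1.090 K/W
  R_conv,out = 1/(4πr²h) = 1/(4π·0.652²·7.18) = 0.02607 K/W
ΣR = 2.774×10^-4 + 2.452 + 1.090 + 0.02607 = 3.568 K/W
Q = ΔT/ΣR = (-177 °C − 24.4 °C)/3.568 = -56.45 W
From the inner boundary to the phenolic foam/cellular glass interface, ΣR_partial = 2.452 K/W.
T_interface = T_in − Q·ΣR_partial = -177 °C − (-56.45)(2.452) = -38.6 °C

T = -38.6 °C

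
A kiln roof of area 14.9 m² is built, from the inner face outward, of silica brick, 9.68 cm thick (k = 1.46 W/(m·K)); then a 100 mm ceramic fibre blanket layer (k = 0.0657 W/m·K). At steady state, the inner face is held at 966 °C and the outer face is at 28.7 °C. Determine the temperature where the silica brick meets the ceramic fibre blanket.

Resistance network (inner→outer):
  R_silica brick = L/(kA) = 0.0968/(1.46·14.9) = 0.004450 K/W
  R_ceramic fibre blanket = L/(kA) = 0.100/(0.0657·14.9) = 0.1022 K/W
ΣR = 0.004450 + 0.1022 = 0.1066 K/W
Q = ΔT/ΣR = (966 °C − 28.7 °C)/0.1066 = 8793 W
From the inner boundary to the silica brick/ceramic fibre blanket interface, ΣR_partial = 0.004450 K/W.
T_interface = T_in − Q·ΣR_partial = 966 °C − (8793)(0.004450) = 927 °C

T = 927 °C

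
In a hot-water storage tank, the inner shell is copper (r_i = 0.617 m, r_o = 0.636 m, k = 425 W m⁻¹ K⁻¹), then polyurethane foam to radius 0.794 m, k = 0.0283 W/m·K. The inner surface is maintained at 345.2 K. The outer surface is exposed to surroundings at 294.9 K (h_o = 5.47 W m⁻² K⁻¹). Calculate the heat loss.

Q = 55.7 W

Resistance network (inner→outer):
  R_copper = (1/0.617 − 1/0.636)/(4πk) = 0.04842/(4π·425) = 9.066×10^-6 K/W
  R_polyurethane foam = (1/0.636 − 1/0.794)/(4πk) = 0.3129/(4π·0.0283) = 0.8798 K/W
  R_conv,out = 1/(4πr²h) = 1/(4π·0.794²·5.47) = 0.02308 K/W
ΣR = 9.066×10^-6 + 0.8798 + 0.02308 = 0.9029 K/W
Q = ΔT/ΣR = (345.2 K − 294.9 K)/0.9029 = 55.7 W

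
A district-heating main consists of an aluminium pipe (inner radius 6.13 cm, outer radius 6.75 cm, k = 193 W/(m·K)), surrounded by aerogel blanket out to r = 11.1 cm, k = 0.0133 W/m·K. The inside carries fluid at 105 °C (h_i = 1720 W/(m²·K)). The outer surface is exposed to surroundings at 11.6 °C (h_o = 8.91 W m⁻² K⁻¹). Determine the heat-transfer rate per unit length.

Q' = 15.3 W/m

Treat each layer as a resistance in series:
  R'_conv,in = 1/(2πr h) = 1/(2π·0.0613·1720) = 0.001509 m·K/W
  R'_aluminium = ln(0.0675/0.0613)/(2πk) = 0.09635/(2π·193) = 7.945×10^-5 m·K/W
  R'_aerogel blanket = ln(0.111/0.0675)/(2πk) = 0.4974/(2π·0.0133) = 5.952 m·K/W
  R'_conv,out = 1/(2πr h) = 1/(2π·0.111·8.91) = 0.1609 m·K/W
ΣR = 0.001509 + 7.945×10^-5 + 5.952 + 0.1609 = 6.114 m·K/W
Q' = ΔT/ΣR = (105 °C − 11.6 °C)/6.114 = 15.3 W/m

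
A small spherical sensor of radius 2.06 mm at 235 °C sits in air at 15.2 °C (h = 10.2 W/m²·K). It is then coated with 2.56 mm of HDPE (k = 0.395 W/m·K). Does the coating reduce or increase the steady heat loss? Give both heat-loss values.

Critical radius for a sphere: r_cr = 2k/h = 0.0775 m = 7.75 cm.
Outer radius after coating: r₂ = 0.00206 + 0.00256 = 0.00462 m.
Since r₁ < r_cr and r₂ ≤ r_cr, the coating moves toward the maximum at r_cr — heat loss rises.
Bare: R = 1/(4πr₁²h) = 1838 K/W; Q = 219.8/1838 = 0.120 W.
Coated: R = R_cond + R_conv = 419.7 K/W; Q = 219.8/419.7 = 0.524 W.

increases: 0.120 → 0.524 W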